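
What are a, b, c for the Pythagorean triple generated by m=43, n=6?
(1813, 516, 1885)

Euclid's formula: a = m² - n², b = 2mn, c = m² + n²
m = 43, n = 6
a = 43² - 6² = 1849 - 36 = 1813
b = 2 × 43 × 6 = 516
c = 43² + 6² = 1849 + 36 = 1885
Verification: 1813² + 516² = 3286969 + 266256 = 3553225 = 1885² ✓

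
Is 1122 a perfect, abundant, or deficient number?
abundant

Proper divisors of 1122: sum = 1 + 2 + 3 + 6 + 11 + 17 + 22 + 33 + 34 + 51 + 66 + 102 + 187 + 374 + 561 = 1470
Since 1470 > 1122, 1122 is abundant.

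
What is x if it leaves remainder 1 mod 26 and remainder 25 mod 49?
417

Using Chinese Remainder Theorem:
M = 26 × 49 = 1274
M1 = 49, M2 = 26
y1 = 49^(-1) mod 26 = 17
y2 = 26^(-1) mod 49 = 17
x = (1×49×17 + 25×26×17) mod 1274 = 417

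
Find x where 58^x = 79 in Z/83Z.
79

Baby-step giant-step with step n = ⌈√83⌉ = 10.
Baby steps 58^j mod 83 (j:value) for j=0..9: 0:1, 1:58, 2:44, 3:62, 4:27, 5:72, 6:26, 7:14, 8:65, 9:35.
Giant-step multiplier: 58^(-10) ≡ 58^(82-10) = 58^72 ≡ 59 (mod 83).
Giant steps γ_i = 79·59^i mod 83: γ_0=79, γ_1=13, γ_2=20, γ_3=18, γ_4=66, γ_5=76, γ_6=2, γ_7=35 (in table at j=9).
x = i·n + j = 7·10 + 9 = 79.
Check: 58^79 ≡ 79 (mod 83).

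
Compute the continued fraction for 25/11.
[2; 3, 1, 2]

Euclidean algorithm steps:
25 = 2 × 11 + 3
11 = 3 × 3 + 2
3 = 1 × 2 + 1
2 = 2 × 1 + 0
Continued fraction: [2; 3, 1, 2]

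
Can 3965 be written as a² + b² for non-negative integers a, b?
11² + 62² (a=11, b=62)

Factorization: 3965 = 5 × 13 × 61
By Fermat: n is sum of two squares iff every prime p ≡ 3 (mod 4) appears to even power.
All primes ≡ 3 (mod 4) appear to even power.
Search a = 0, 1, 2, … for 3965 - a² a perfect square: first hit at a = 11: 3965 - 121 = 3844 = 62².
3965 = 11² + 62² = 121 + 3844 ✓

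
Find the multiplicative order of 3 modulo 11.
5

11 is prime, so ord(3) divides φ(11) = 10.
Divisors of 10: 1, 2, 5, 10.
Repeated squaring: 3^1 ≡ 3, 3^2 ≡ 9, 3^4 ≡ 4, 3^8 ≡ 5 (mod 11).
Test 3^d mod 11 for each divisor d in increasing order:
3^1 ≡ 3
3^2 ≡ 9
3^5 = 3^4·3^1 ≡ 1  ← first divisor giving 1
The order is 5.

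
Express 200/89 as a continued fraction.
[2; 4, 22]

Euclidean algorithm steps:
200 = 2 × 89 + 22
89 = 4 × 22 + 1
22 = 22 × 1 + 0
Continued fraction: [2; 4, 22]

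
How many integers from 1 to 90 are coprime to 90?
24

90 = 2 × 3^2 × 5
φ(n) = n × ∏(1 - 1/p) for each prime p dividing n
φ(90) = 90 × (1 - 1/2) × (1 - 1/3) × (1 - 1/5) = 24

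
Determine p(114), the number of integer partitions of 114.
952050665

p(n) counts ways to write n as a sum of positive integers (order ignored).
Euler's pentagonal recurrence: p(k) = p(k-1) + p(k-2) - p(k-5) - p(k-7) + p(k-12) + p(k-15) - ... (offsets j(3j∓1)/2, signs ++--, p(0)=1, p(<0)=0).
DP table for k = 0..113: p(0)=1, p(1)=1, p(2)=2, p(3)=3, p(4)=5, p(5)=7, p(6)=11, p(7)=15, p(8)=22, p(9)=30, p(10)=42, p(11)=56, p(12)=77, p(13)=101, p(14)=135, p(15)=176, p(16)=231, p(17)=297, p(18)=385, p(19)=490, p(20)=627, p(21)=792, p(22)=1002, p(23)=1255, p(24)=1575, p(25)=1958, p(26)=2436, p(27)=3010, p(28)=3718, p(29)=4565, p(30)=5604, p(31)=6842, p(32)=8349, p(33)=10143, p(34)=12310, p(35)=14883, p(36)=17977, p(37)=21637, p(38)=26015, p(39)=31185, p(40)=37338, p(41)=44583, p(42)=53174, p(43)=63261, p(44)=75175, p(45)=89134, p(46)=105558, p(47)=124754, p(48)=147273, p(49)=173525, p(50)=204226, p(51)=239943, p(52)=281589, p(53)=329931, p(54)=386155, p(55)=451276, p(56)=526823, p(57)=614154, p(58)=715220, p(59)=831820, p(60)=966467, p(61)=1121505, p(62)=1300156, p(63)=1505499, p(64)=1741630, p(65)=2012558, p(66)=2323520, p(67)=2679689, p(68)=3087735, p(69)=3554345, p(70)=4087968, p(71)=4697205, p(72)=5392783, p(73)=6185689, p(74)=7089500, p(75)=8118264, p(76)=9289091, p(77)=10619863, p(78)=12132164, p(79)=13848650, p(80)=15796476, p(81)=18004327, p(82)=20506255, p(83)=23338469, p(84)=26543660, p(85)=30167357, p(86)=34262962, p(87)=38887673, p(88)=44108109, p(89)=49995925, p(90)=56634173, p(91)=64112359, p(92)=72533807, p(93)=82010177, p(94)=92669720, p(95)=104651419, p(96)=118114304, p(97)=133230930, p(98)=150198136, p(99)=169229875, p(100)=190569292, p(101)=214481126, p(102)=241265379, p(103)=271248950, p(104)=304801365, p(105)=342325709, p(106)=384276336, p(107)=431149389, p(108)=483502844, p(109)=541946240, p(110)=607163746, p(111)=679903203, p(112)=761002156, p(113)=851376628.
Final step: p(114) = p(113) + p(112) - p(109) - p(107) + p(102) + p(99) - p(92) - p(88) + p(79) + p(74) - p(63) - p(57) + p(44) + p(37) - p(22) - p(14)
= 851376628 + 761002156 - 541946240 - 431149389 + 241265379 + 169229875 - 72533807 - 44108109 + 13848650 + 7089500 - 1505499 - 614154 + 75175 + 21637 - 1002 - 135
= 952050665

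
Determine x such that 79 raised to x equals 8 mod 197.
33

Baby-step giant-step with step n = ⌈√197⌉ = 15.
Baby steps 79^j mod 197 (j:value) for j=0..14: 0:1, 1:79, 2:134, 3:145, 4:29, 5:124, 6:143, 7:68, 8:53, 9:50, 10:10, 11:2, 12:158, 13:71, 14:93.
Giant-step multiplier: 79^(-15) ≡ 79^(196-15) = 79^181 ≡ 17 (mod 197).
Giant steps γ_i = 8·17^i mod 197: γ_0=8, γ_1=136, γ_2=145 (in table at j=3).
x = i·n + j = 2·15 + 3 = 33.
Check: 79^33 ≡ 8 (mod 197).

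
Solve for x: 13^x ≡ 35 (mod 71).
51

Baby-step giant-step with step n = ⌈√71⌉ = 9.
Baby steps 13^j mod 71 (j:value) for j=0..8: 0:1, 1:13, 2:27, 3:67, 4:19, 5:34, 6:16, 7:66, 8:6.
Giant-step multiplier: 13^(-9) ≡ 13^(70-9) = 13^61 ≡ 61 (mod 71).
Giant steps γ_i = 35·61^i mod 71: γ_0=35, γ_1=5, γ_2=21, γ_3=3, γ_4=41, γ_5=16 (in table at j=6).
x = i·n + j = 5·9 + 6 = 51.
Check: 13^51 ≡ 35 (mod 71).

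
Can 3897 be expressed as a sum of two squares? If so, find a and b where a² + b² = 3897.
36² + 51² (a=36, b=51)

Factorization: 3897 = 3^2 × 433
By Fermat: n is sum of two squares iff every prime p ≡ 3 (mod 4) appears to even power.
All primes ≡ 3 (mod 4) appear to even power.
Search a = 0, 1, 2, … for 3897 - a² a perfect square: first hit at a = 36: 3897 - 1296 = 2601 = 51².
3897 = 36² + 51² = 1296 + 2601 ✓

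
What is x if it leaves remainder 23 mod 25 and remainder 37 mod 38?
873

Using Chinese Remainder Theorem:
M = 25 × 38 = 950
M1 = 38, M2 = 25
y1 = 38^(-1) mod 25 = 2
y2 = 25^(-1) mod 38 = 35
x = (23×38×2 + 37×25×35) mod 950 = 873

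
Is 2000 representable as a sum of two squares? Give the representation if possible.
8² + 44² (a=8, b=44)

Factorization: 2000 = 2^4 × 5^3
By Fermat: n is sum of two squares iff every prime p ≡ 3 (mod 4) appears to even power.
All primes ≡ 3 (mod 4) appear to even power.
Search a = 0, 1, 2, … for 2000 - a² a perfect square: first hit at a = 8: 2000 - 64 = 1936 = 44².
2000 = 8² + 44² = 64 + 1936 ✓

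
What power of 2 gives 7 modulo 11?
7

Baby-step giant-step with step n = ⌈√11⌉ = 4.
Baby steps 2^j mod 11 (j:value) for j=0..3: 0:1, 1:2, 2:4, 3:8.
Giant-step multiplier: 2^(-4) ≡ 2^(10-4) = 2^6 ≡ 9 (mod 11).
Giant steps γ_i = 7·9^i mod 11: γ_0=7, γ_1=8 (in table at j=3).
x = i·n + j = 1·4 + 3 = 7.
Check: 2^7 ≡ 7 (mod 11).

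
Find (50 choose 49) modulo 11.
6

Using Lucas' theorem:
Write n=50 and k=49 in base 11:
n in base 11: [4, 6]
k in base 11: [4, 5]
C(50,49) mod 11 = ∏ C(n_i, k_i) mod 11
Digit binomials (mod 11): C(4,4) = 1; C(6,5) = 6
Product: 1 × 6 = 6 ≡ 6 (mod 11)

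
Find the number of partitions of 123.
2552338241

p(n) counts ways to write n as a sum of positive integers (order ignored).
Euler's pentagonal recurrence: p(k) = p(k-1) + p(k-2) - p(k-5) - p(k-7) + p(k-12) + p(k-15) - ... (offsets j(3j∓1)/2, signs ++--, p(0)=1, p(<0)=0).
DP table for k = 0..122: p(0)=1, p(1)=1, p(2)=2, p(3)=3, p(4)=5, p(5)=7, p(6)=11, p(7)=15, p(8)=22, p(9)=30, p(10)=42, p(11)=56, p(12)=77, p(13)=101, p(14)=135, p(15)=176, p(16)=231, p(17)=297, p(18)=385, p(19)=490, p(20)=627, p(21)=792, p(22)=1002, p(23)=1255, p(24)=1575, p(25)=1958, p(26)=2436, p(27)=3010, p(28)=3718, p(29)=4565, p(30)=5604, p(31)=6842, p(32)=8349, p(33)=10143, p(34)=12310, p(35)=14883, p(36)=17977, p(37)=21637, p(38)=26015, p(39)=31185, p(40)=37338, p(41)=44583, p(42)=53174, p(43)=63261, p(44)=75175, p(45)=89134, p(46)=105558, p(47)=124754, p(48)=147273, p(49)=173525, p(50)=204226, p(51)=239943, p(52)=281589, p(53)=329931, p(54)=386155, p(55)=451276, p(56)=526823, p(57)=614154, p(58)=715220, p(59)=831820, p(60)=966467, p(61)=1121505, p(62)=1300156, p(63)=1505499, p(64)=1741630, p(65)=2012558, p(66)=2323520, p(67)=2679689, p(68)=3087735, p(69)=3554345, p(70)=4087968, p(71)=4697205, p(72)=5392783, p(73)=6185689, p(74)=7089500, p(75)=8118264, p(76)=9289091, p(77)=10619863, p(78)=12132164, p(79)=13848650, p(80)=15796476, p(81)=18004327, p(82)=20506255, p(83)=23338469, p(84)=26543660, p(85)=30167357, p(86)=34262962, p(87)=38887673, p(88)=44108109, p(89)=49995925, p(90)=56634173, p(91)=64112359, p(92)=72533807, p(93)=82010177, p(94)=92669720, p(95)=104651419, p(96)=118114304, p(97)=133230930, p(98)=150198136, p(99)=169229875, p(100)=190569292, p(101)=214481126, p(102)=241265379, p(103)=271248950, p(104)=304801365, p(105)=342325709, p(106)=384276336, p(107)=431149389, p(108)=483502844, p(109)=541946240, p(110)=607163746, p(111)=679903203, p(112)=761002156, p(113)=851376628, p(114)=952050665, p(115)=1064144451, p(116)=1188908248, p(117)=1327710076, p(118)=1482074143, p(119)=1653668665, p(120)=1844349560, p(121)=2056148051, p(122)=2291320912.
Final step: p(123) = p(122) + p(121) - p(118) - p(116) + p(111) + p(108) - p(101) - p(97) + p(88) + p(83) - p(72) - p(66) + p(53) + p(46) - p(31) - p(23) + p(6)
= 2291320912 + 2056148051 - 1482074143 - 1188908248 + 679903203 + 483502844 - 214481126 - 133230930 + 44108109 + 23338469 - 5392783 - 2323520 + 329931 + 105558 - 6842 - 1255 + 11
= 2552338241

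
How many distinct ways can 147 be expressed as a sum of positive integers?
30388671978

p(n) counts ways to write n as a sum of positive integers (order ignored).
Euler's pentagonal recurrence: p(k) = p(k-1) + p(k-2) - p(k-5) - p(k-7) + p(k-12) + p(k-15) - ... (offsets j(3j∓1)/2, signs ++--, p(0)=1, p(<0)=0).
DP table for k = 0..146: p(0)=1, p(1)=1, p(2)=2, p(3)=3, p(4)=5, p(5)=7, p(6)=11, p(7)=15, p(8)=22, p(9)=30, p(10)=42, p(11)=56, p(12)=77, p(13)=101, p(14)=135, p(15)=176, p(16)=231, p(17)=297, p(18)=385, p(19)=490, p(20)=627, p(21)=792, p(22)=1002, p(23)=1255, p(24)=1575, p(25)=1958, p(26)=2436, p(27)=3010, p(28)=3718, p(29)=4565, p(30)=5604, p(31)=6842, p(32)=8349, p(33)=10143, p(34)=12310, p(35)=14883, p(36)=17977, p(37)=21637, p(38)=26015, p(39)=31185, p(40)=37338, p(41)=44583, p(42)=53174, p(43)=63261, p(44)=75175, p(45)=89134, p(46)=105558, p(47)=124754, p(48)=147273, p(49)=173525, p(50)=204226, p(51)=239943, p(52)=281589, p(53)=329931, p(54)=386155, p(55)=451276, p(56)=526823, p(57)=614154, p(58)=715220, p(59)=831820, p(60)=966467, p(61)=1121505, p(62)=1300156, p(63)=1505499, p(64)=1741630, p(65)=2012558, p(66)=2323520, p(67)=2679689, p(68)=3087735, p(69)=3554345, p(70)=4087968, p(71)=4697205, p(72)=5392783, p(73)=6185689, p(74)=7089500, p(75)=8118264, p(76)=9289091, p(77)=10619863, p(78)=12132164, p(79)=13848650, p(80)=15796476, p(81)=18004327, p(82)=20506255, p(83)=23338469, p(84)=26543660, p(85)=30167357, p(86)=34262962, p(87)=38887673, p(88)=44108109, p(89)=49995925, p(90)=56634173, p(91)=64112359, p(92)=72533807, p(93)=82010177, p(94)=92669720, p(95)=104651419, p(96)=118114304, p(97)=133230930, p(98)=150198136, p(99)=169229875, p(100)=190569292, p(101)=214481126, p(102)=241265379, p(103)=271248950, p(104)=304801365, p(105)=342325709, p(106)=384276336, p(107)=431149389, p(108)=483502844, p(109)=541946240, p(110)=607163746, p(111)=679903203, p(112)=761002156, p(113)=851376628, p(114)=952050665, p(115)=1064144451, p(116)=1188908248, p(117)=1327710076, p(118)=1482074143, p(119)=1653668665, p(120)=1844349560, p(121)=2056148051, p(122)=2291320912, p(123)=2552338241, p(124)=2841940500, p(125)=3163127352, p(126)=3519222692, p(127)=3913864295, p(128)=4351078600, p(129)=4835271870, p(130)=5371315400, p(131)=5964539504, p(132)=6620830889, p(133)=7346629512, p(134)=8149040695, p(135)=9035836076, p(136)=10015581680, p(137)=11097645016, p(138)=12292341831, p(139)=13610949895, p(140)=15065878135, p(141)=16670689208, p(142)=18440293320, p(143)=20390982757, p(144)=22540654445, p(145)=24908858009, p(146)=27517052599.
Final step: p(147) = p(146) + p(145) - p(142) - p(140) + p(135) + p(132) - p(125) - p(121) + p(112) + p(107) - p(96) - p(90) + p(77) + p(70) - p(55) - p(47) + p(30) + p(21) - p(2)
= 27517052599 + 24908858009 - 18440293320 - 15065878135 + 9035836076 + 6620830889 - 3163127352 - 2056148051 + 761002156 + 431149389 - 118114304 - 56634173 + 10619863 + 4087968 - 451276 - 124754 + 5604 + 792 - 2
= 30388671978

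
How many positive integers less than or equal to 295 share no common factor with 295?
232

295 = 5 × 59
φ(n) = n × ∏(1 - 1/p) for each prime p dividing n
φ(295) = 295 × (1 - 1/5) × (1 - 1/59) = 232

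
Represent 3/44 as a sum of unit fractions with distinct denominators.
1/15 + 1/660

Greedy algorithm:
3/44: ceiling(44/3) = 15, use 1/15
1/660: ceiling(660/1) = 660, use 1/660
Result: 3/44 = 1/15 + 1/660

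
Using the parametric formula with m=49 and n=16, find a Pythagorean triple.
(2145, 1568, 2657)

Euclid's formula: a = m² - n², b = 2mn, c = m² + n²
m = 49, n = 16
a = 49² - 16² = 2401 - 256 = 2145
b = 2 × 49 × 16 = 1568
c = 49² + 16² = 2401 + 256 = 2657
Verification: 2145² + 1568² = 4601025 + 2458624 = 7059649 = 2657² ✓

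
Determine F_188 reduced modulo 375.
6

Matrix identity: Q^n = [[F_(n+1), F_n], [F_n, F_(n-1)]] with Q = [[1,1],[1,0]].
n = 188 = 10111100₂. Square-and-multiply, entries mod 375:
Q^1 = [[1,1],[1,0]]
Q^2 = (Q^1)² = [[2,1],[1,1]]
Q^5 = (Q^2)²·Q = [[8,5],[5,3]]
Q^11 = (Q^5)²·Q = [[144,89],[89,55]]
Q^23 = (Q^11)²·Q = [[243,157],[157,86]]
Q^47 = (Q^23)²·Q = [[351,73],[73,278]]
Q^94 = (Q^47)² = [[280,167],[167,113]]
Q^188 = (Q^94)² = [[164,6],[6,158]]
F_188 mod 375 = Q^188[0][1] = 6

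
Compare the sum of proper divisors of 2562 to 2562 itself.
abundant

Proper divisors of 2562: sum = 1 + 2 + 3 + 6 + 7 + 14 + 21 + 42 + 61 + 122 + 183 + 366 + 427 + 854 + 1281 = 3390
Since 3390 > 2562, 2562 is abundant.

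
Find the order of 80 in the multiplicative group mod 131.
13

131 is prime, so ord(80) divides φ(131) = 130.
Divisors of 130: 1, 2, 5, 10, 13, 26, 65, 130.
Repeated squaring: 80^1 ≡ 80, 80^2 ≡ 112, 80^4 ≡ 99, 80^8 ≡ 107, 80^16 ≡ 52, 80^32 ≡ 84, 80^64 ≡ 113, 80^128 ≡ 62 (mod 131).
Test 80^d mod 131 for each divisor d in increasing order:
80^1 ≡ 80
80^2 ≡ 112
80^5 = 80^4·80^1 ≡ 60
80^10 = 80^8·80^2 ≡ 63
80^13 = 80^8·80^4·80^1 ≡ 1  ← first divisor giving 1
The order is 13.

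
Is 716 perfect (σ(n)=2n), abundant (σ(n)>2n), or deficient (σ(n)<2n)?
deficient

Proper divisors of 716: sum = 1 + 2 + 4 + 179 + 358 = 544
Since 544 < 716, 716 is deficient.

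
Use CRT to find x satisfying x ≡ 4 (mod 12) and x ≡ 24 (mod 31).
148

Using Chinese Remainder Theorem:
M = 12 × 31 = 372
M1 = 31, M2 = 12
y1 = 31^(-1) mod 12 = 7
y2 = 12^(-1) mod 31 = 13
x = (4×31×7 + 24×12×13) mod 372 = 148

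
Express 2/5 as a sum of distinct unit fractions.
1/3 + 1/15

Greedy algorithm:
2/5: ceiling(5/2) = 3, use 1/3
1/15: ceiling(15/1) = 15, use 1/15
Result: 2/5 = 1/3 + 1/15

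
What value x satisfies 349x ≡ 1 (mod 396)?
337

gcd(349, 396) = 1, so the inverse exists.
Extended Euclidean algorithm on (396, 349):
396 = 1 × 349 + 47  ⟹  47 = (1)·396 + (-1)·349
349 = 7 × 47 + 20  ⟹  20 = (-7)·396 + (8)·349
47 = 2 × 20 + 7  ⟹  7 = (15)·396 + (-17)·349
20 = 2 × 7 + 6  ⟹  6 = (-37)·396 + (42)·349
7 = 1 × 6 + 1  ⟹  1 = (52)·396 + (-59)·349
So (-59)·349 ≡ 1 (mod 396), i.e. 349^(-1) ≡ -59 ≡ 337 (mod 396).
Check: 349 × 337 = 117613 ≡ 1 (mod 396)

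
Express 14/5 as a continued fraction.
[2; 1, 4]

Euclidean algorithm steps:
14 = 2 × 5 + 4
5 = 1 × 4 + 1
4 = 4 × 1 + 0
Continued fraction: [2; 1, 4]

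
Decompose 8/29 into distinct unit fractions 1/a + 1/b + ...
1/4 + 1/39 + 1/4524

Greedy algorithm:
8/29: ceiling(29/8) = 4, use 1/4
3/116: ceiling(116/3) = 39, use 1/39
1/4524: ceiling(4524/1) = 4524, use 1/4524
Result: 8/29 = 1/4 + 1/39 + 1/4524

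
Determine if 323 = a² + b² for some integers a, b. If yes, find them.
Not possible

Factorization: 323 = 17 × 19
By Fermat: n is sum of two squares iff every prime p ≡ 3 (mod 4) appears to even power.
Prime(s) ≡ 3 (mod 4) with odd exponent: [(19, 1)]
Therefore 323 cannot be expressed as a² + b².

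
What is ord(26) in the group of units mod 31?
6

31 is prime, so ord(26) divides φ(31) = 30.
Divisors of 30: 1, 2, 3, 5, 6, 10, 15, 30.
Repeated squaring: 26^1 ≡ 26, 26^2 ≡ 25, 26^4 ≡ 5, 26^8 ≡ 25, 26^16 ≡ 5 (mod 31).
Test 26^d mod 31 for each divisor d in increasing order:
26^1 ≡ 26
26^2 ≡ 25
26^3 = 26^2·26^1 ≡ 30
26^5 = 26^4·26^1 ≡ 6
26^6 = 26^4·26^2 ≡ 1  ← first divisor giving 1
The order is 6.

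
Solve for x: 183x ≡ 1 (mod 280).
127

gcd(183, 280) = 1, so the inverse exists.
Extended Euclidean algorithm on (280, 183):
280 = 1 × 183 + 97  ⟹  97 = (1)·280 + (-1)·183
183 = 1 × 97 + 86  ⟹  86 = (-1)·280 + (2)·183
97 = 1 × 86 + 11  ⟹  11 = (2)·280 + (-3)·183
86 = 7 × 11 + 9  ⟹  9 = (-15)·280 + (23)·183
11 = 1 × 9 + 2  ⟹  2 = (17)·280 + (-26)·183
9 = 4 × 2 + 1  ⟹  1 = (-83)·280 + (127)·183
So (127)·183 ≡ 1 (mod 280), i.e. 183^(-1) ≡ 127 (mod 280).
Check: 183 × 127 = 23241 ≡ 1 (mod 280)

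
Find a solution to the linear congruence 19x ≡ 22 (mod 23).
x ≡ 6 (mod 23)

gcd(19, 23) = 1, which divides 22, so solutions exist.
Find 19^(-1) mod 23 by the extended Euclidean algorithm:
23 = 1 × 19 + 4  ⟹  4 = (1)·23 + (-1)·19
19 = 4 × 4 + 3  ⟹  3 = (-4)·23 + (5)·19
4 = 1 × 3 + 1  ⟹  1 = (5)·23 + (-6)·19
So (-6)·19 ≡ 1 (mod 23), i.e. 19^(-1) ≡ -6 ≡ 17 (mod 23).
x ≡ 17 × 22 = 374 ≡ 6 (mod 23).
Check: 19 × 6 = 114 ≡ 22 (mod 23).
Unique solution: x ≡ 6 (mod 23)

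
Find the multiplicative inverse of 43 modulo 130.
127

gcd(43, 130) = 1, so the inverse exists.
Extended Euclidean algorithm on (130, 43):
130 = 3 × 43 + 1  ⟹  1 = (1)·130 + (-3)·43
So (-3)·43 ≡ 1 (mod 130), i.e. 43^(-1) ≡ -3 ≡ 127 (mod 130).
Check: 43 × 127 = 5461 ≡ 1 (mod 130)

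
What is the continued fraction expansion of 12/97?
[0; 8, 12]

Euclidean algorithm steps:
12 = 0 × 97 + 12
97 = 8 × 12 + 1
12 = 12 × 1 + 0
Continued fraction: [0; 8, 12]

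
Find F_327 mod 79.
57

Matrix identity: Q^n = [[F_(n+1), F_n], [F_n, F_(n-1)]] with Q = [[1,1],[1,0]].
n = 327 = 101000111₂. Square-and-multiply, entries mod 79:
Q^1 = [[1,1],[1,0]]
Q^2 = (Q^1)² = [[2,1],[1,1]]
Q^5 = (Q^2)²·Q = [[8,5],[5,3]]
Q^10 = (Q^5)² = [[10,55],[55,34]]
Q^20 = (Q^10)² = [[44,50],[50,73]]
Q^40 = (Q^20)² = [[12,4],[4,8]]
Q^81 = (Q^40)²·Q = [[3,2],[2,1]]
Q^163 = (Q^81)²·Q = [[21,13],[13,8]]
Q^327 = (Q^163)²·Q = [[39,57],[57,61]]
F_327 mod 79 = Q^327[0][1] = 57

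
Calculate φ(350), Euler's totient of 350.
120

350 = 2 × 5^2 × 7
φ(n) = n × ∏(1 - 1/p) for each prime p dividing n
φ(350) = 350 × (1 - 1/2) × (1 - 1/5) × (1 - 1/7) = 120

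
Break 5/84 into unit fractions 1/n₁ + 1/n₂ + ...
1/17 + 1/1428

Greedy algorithm:
5/84: ceiling(84/5) = 17, use 1/17
1/1428: ceiling(1428/1) = 1428, use 1/1428
Result: 5/84 = 1/17 + 1/1428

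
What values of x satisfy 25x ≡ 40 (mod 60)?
x ≡ 4 (mod 12)

gcd(25, 60) = 5, which divides 40, so solutions exist.
Divide through by 5: 5x ≡ 8 (mod 12).
Find 5^(-1) mod 12 by the extended Euclidean algorithm:
12 = 2 × 5 + 2  ⟹  2 = (1)·12 + (-2)·5
5 = 2 × 2 + 1  ⟹  1 = (-2)·12 + (5)·5
So (5)·5 ≡ 1 (mod 12), i.e. 5^(-1) ≡ 5 (mod 12).
x ≡ 5 × 8 = 40 ≡ 4 (mod 12).
Check: 25 × 4 = 100 ≡ 40 (mod 60).
x ≡ 4 (mod 12), giving 5 solutions mod 60.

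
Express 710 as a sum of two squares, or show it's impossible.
Not possible

Factorization: 710 = 2 × 5 × 71
By Fermat: n is sum of two squares iff every prime p ≡ 3 (mod 4) appears to even power.
Prime(s) ≡ 3 (mod 4) with odd exponent: [(71, 1)]
Therefore 710 cannot be expressed as a² + b².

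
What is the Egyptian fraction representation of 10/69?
1/7 + 1/483

Greedy algorithm:
10/69: ceiling(69/10) = 7, use 1/7
1/483: ceiling(483/1) = 483, use 1/483
Result: 10/69 = 1/7 + 1/483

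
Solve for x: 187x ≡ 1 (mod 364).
255

gcd(187, 364) = 1, so the inverse exists.
Extended Euclidean algorithm on (364, 187):
364 = 1 × 187 + 177  ⟹  177 = (1)·364 + (-1)·187
187 = 1 × 177 + 10  ⟹  10 = (-1)·364 + (2)·187
177 = 17 × 10 + 7  ⟹  7 = (18)·364 + (-35)·187
10 = 1 × 7 + 3  ⟹  3 = (-19)·364 + (37)·187
7 = 2 × 3 + 1  ⟹  1 = (56)·364 + (-109)·187
So (-109)·187 ≡ 1 (mod 364), i.e. 187^(-1) ≡ -109 ≡ 255 (mod 364).
Check: 187 × 255 = 47685 ≡ 1 (mod 364)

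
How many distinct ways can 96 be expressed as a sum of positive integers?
118114304

p(n) counts ways to write n as a sum of positive integers (order ignored).
Euler's pentagonal recurrence: p(k) = p(k-1) + p(k-2) - p(k-5) - p(k-7) + p(k-12) + p(k-15) - ... (offsets j(3j∓1)/2, signs ++--, p(0)=1, p(<0)=0).
DP table for k = 0..95: p(0)=1, p(1)=1, p(2)=2, p(3)=3, p(4)=5, p(5)=7, p(6)=11, p(7)=15, p(8)=22, p(9)=30, p(10)=42, p(11)=56, p(12)=77, p(13)=101, p(14)=135, p(15)=176, p(16)=231, p(17)=297, p(18)=385, p(19)=490, p(20)=627, p(21)=792, p(22)=1002, p(23)=1255, p(24)=1575, p(25)=1958, p(26)=2436, p(27)=3010, p(28)=3718, p(29)=4565, p(30)=5604, p(31)=6842, p(32)=8349, p(33)=10143, p(34)=12310, p(35)=14883, p(36)=17977, p(37)=21637, p(38)=26015, p(39)=31185, p(40)=37338, p(41)=44583, p(42)=53174, p(43)=63261, p(44)=75175, p(45)=89134, p(46)=105558, p(47)=124754, p(48)=147273, p(49)=173525, p(50)=204226, p(51)=239943, p(52)=281589, p(53)=329931, p(54)=386155, p(55)=451276, p(56)=526823, p(57)=614154, p(58)=715220, p(59)=831820, p(60)=966467, p(61)=1121505, p(62)=1300156, p(63)=1505499, p(64)=1741630, p(65)=2012558, p(66)=2323520, p(67)=2679689, p(68)=3087735, p(69)=3554345, p(70)=4087968, p(71)=4697205, p(72)=5392783, p(73)=6185689, p(74)=7089500, p(75)=8118264, p(76)=9289091, p(77)=10619863, p(78)=12132164, p(79)=13848650, p(80)=15796476, p(81)=18004327, p(82)=20506255, p(83)=23338469, p(84)=26543660, p(85)=30167357, p(86)=34262962, p(87)=38887673, p(88)=44108109, p(89)=49995925, p(90)=56634173, p(91)=64112359, p(92)=72533807, p(93)=82010177, p(94)=92669720, p(95)=104651419.
Final step: p(96) = p(95) + p(94) - p(91) - p(89) + p(84) + p(81) - p(74) - p(70) + p(61) + p(56) - p(45) - p(39) + p(26) + p(19) - p(4)
= 104651419 + 92669720 - 64112359 - 49995925 + 26543660 + 18004327 - 7089500 - 4087968 + 1121505 + 526823 - 89134 - 31185 + 2436 + 490 - 5
= 118114304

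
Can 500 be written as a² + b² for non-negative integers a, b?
4² + 22² (a=4, b=22)

Factorization: 500 = 2^2 × 5^3
By Fermat: n is sum of two squares iff every prime p ≡ 3 (mod 4) appears to even power.
All primes ≡ 3 (mod 4) appear to even power.
Search a = 0, 1, 2, … for 500 - a² a perfect square: first hit at a = 4: 500 - 16 = 484 = 22².
500 = 4² + 22² = 16 + 484 ✓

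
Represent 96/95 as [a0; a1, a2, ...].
[1; 95]

Euclidean algorithm steps:
96 = 1 × 95 + 1
95 = 95 × 1 + 0
Continued fraction: [1; 95]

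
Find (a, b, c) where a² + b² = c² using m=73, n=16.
(5073, 2336, 5585)

Euclid's formula: a = m² - n², b = 2mn, c = m² + n²
m = 73, n = 16
a = 73² - 16² = 5329 - 256 = 5073
b = 2 × 73 × 16 = 2336
c = 73² + 16² = 5329 + 256 = 5585
Verification: 5073² + 2336² = 25735329 + 5456896 = 31192225 = 5585² ✓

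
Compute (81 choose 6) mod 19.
0

Using Lucas' theorem:
Write n=81 and k=6 in base 19:
n in base 19: [4, 5]
k in base 19: [0, 6]
C(81,6) mod 19 = ∏ C(n_i, k_i) mod 19
Digit binomials (mod 19): C(4,0) = 1; C(5,6) = 0 (k_i > n_i)
Product: 1 × 0 = 0 ≡ 0 (mod 19)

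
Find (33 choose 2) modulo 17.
1

Using Lucas' theorem:
Write n=33 and k=2 in base 17:
n in base 17: [1, 16]
k in base 17: [0, 2]
C(33,2) mod 17 = ∏ C(n_i, k_i) mod 17
Digit binomials (mod 17): C(1,0) = 1; C(16,2) = 120 ≡ 1
Product: 1 × 1 = 1 ≡ 1 (mod 17)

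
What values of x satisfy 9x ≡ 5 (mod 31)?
x ≡ 4 (mod 31)

gcd(9, 31) = 1, which divides 5, so solutions exist.
Find 9^(-1) mod 31 by the extended Euclidean algorithm:
31 = 3 × 9 + 4  ⟹  4 = (1)·31 + (-3)·9
9 = 2 × 4 + 1  ⟹  1 = (-2)·31 + (7)·9
So (7)·9 ≡ 1 (mod 31), i.e. 9^(-1) ≡ 7 (mod 31).
x ≡ 7 × 5 = 35 ≡ 4 (mod 31).
Check: 9 × 4 = 36 ≡ 5 (mod 31).
Unique solution: x ≡ 4 (mod 31)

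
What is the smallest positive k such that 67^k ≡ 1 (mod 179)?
89

179 is prime, so ord(67) divides φ(179) = 178.
Divisors of 178: 1, 2, 89, 178.
Repeated squaring: 67^1 ≡ 67, 67^2 ≡ 14, 67^4 ≡ 17, 67^8 ≡ 110, 67^16 ≡ 107, 67^32 ≡ 172, 67^64 ≡ 49, 67^128 ≡ 74 (mod 179).
Test 67^d mod 179 for each divisor d in increasing order:
67^1 ≡ 67
67^2 ≡ 14
67^89 = 67^64·67^16·67^8·67^1 ≡ 1  ← first divisor giving 1
The order is 89.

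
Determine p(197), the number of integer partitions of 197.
3068829878530

p(n) counts ways to write n as a sum of positive integers (order ignored).
Euler's pentagonal recurrence: p(k) = p(k-1) + p(k-2) - p(k-5) - p(k-7) + p(k-12) + p(k-15) - ... (offsets j(3j∓1)/2, signs ++--, p(0)=1, p(<0)=0).
DP table for k = 0..196: p(0)=1, p(1)=1, p(2)=2, p(3)=3, p(4)=5, p(5)=7, p(6)=11, p(7)=15, p(8)=22, p(9)=30, p(10)=42, p(11)=56, p(12)=77, p(13)=101, p(14)=135, p(15)=176, p(16)=231, p(17)=297, p(18)=385, p(19)=490, p(20)=627, p(21)=792, p(22)=1002, p(23)=1255, p(24)=1575, p(25)=1958, p(26)=2436, p(27)=3010, p(28)=3718, p(29)=4565, p(30)=5604, p(31)=6842, p(32)=8349, p(33)=10143, p(34)=12310, p(35)=14883, p(36)=17977, p(37)=21637, p(38)=26015, p(39)=31185, p(40)=37338, p(41)=44583, p(42)=53174, p(43)=63261, p(44)=75175, p(45)=89134, p(46)=105558, p(47)=124754, p(48)=147273, p(49)=173525, p(50)=204226, p(51)=239943, p(52)=281589, p(53)=329931, p(54)=386155, p(55)=451276, p(56)=526823, p(57)=614154, p(58)=715220, p(59)=831820, p(60)=966467, p(61)=1121505, p(62)=1300156, p(63)=1505499, p(64)=1741630, p(65)=2012558, p(66)=2323520, p(67)=2679689, p(68)=3087735, p(69)=3554345, p(70)=4087968, p(71)=4697205, p(72)=5392783, p(73)=6185689, p(74)=7089500, p(75)=8118264, p(76)=9289091, p(77)=10619863, p(78)=12132164, p(79)=13848650, p(80)=15796476, p(81)=18004327, p(82)=20506255, p(83)=23338469, p(84)=26543660, p(85)=30167357, p(86)=34262962, p(87)=38887673, p(88)=44108109, p(89)=49995925, p(90)=56634173, p(91)=64112359, p(92)=72533807, p(93)=82010177, p(94)=92669720, p(95)=104651419, p(96)=118114304, p(97)=133230930, p(98)=150198136, p(99)=169229875, p(100)=190569292, p(101)=214481126, p(102)=241265379, p(103)=271248950, p(104)=304801365, p(105)=342325709, p(106)=384276336, p(107)=431149389, p(108)=483502844, p(109)=541946240, p(110)=607163746, p(111)=679903203, p(112)=761002156, p(113)=851376628, p(114)=952050665, p(115)=1064144451, p(116)=1188908248, p(117)=1327710076, p(118)=1482074143, p(119)=1653668665, p(120)=1844349560, p(121)=2056148051, p(122)=2291320912, p(123)=2552338241, p(124)=2841940500, p(125)=3163127352, p(126)=3519222692, p(127)=3913864295, p(128)=4351078600, p(129)=4835271870, p(130)=5371315400, p(131)=5964539504, p(132)=6620830889, p(133)=7346629512, p(134)=8149040695, p(135)=9035836076, p(136)=10015581680, p(137)=11097645016, p(138)=12292341831, p(139)=13610949895, p(140)=15065878135, p(141)=16670689208, p(142)=18440293320, p(143)=20390982757, p(144)=22540654445, p(145)=24908858009, p(146)=27517052599, p(147)=30388671978, p(148)=33549419497, p(149)=37027355200, p(150)=40853235313, p(151)=45060624582, p(152)=49686288421, p(153)=54770336324, p(154)=60356673280, p(155)=66493182097, p(156)=73232243759, p(157)=80630964769, p(158)=88751778802, p(159)=97662728555, p(160)=107438159466, p(161)=118159068427, p(162)=129913904637, p(163)=142798995930, p(164)=156919475295, p(165)=172389800255, p(166)=189334822579, p(167)=207890420102, p(168)=228204732751, p(169)=250438925115, p(170)=274768617130, p(171)=301384802048, p(172)=330495499613, p(173)=362326859895, p(174)=397125074750, p(175)=435157697830, p(176)=476715857290, p(177)=522115831195, p(178)=571701605655, p(179)=625846753120, p(180)=684957390936, p(181)=749474411781, p(182)=819876908323, p(183)=896684817527, p(184)=980462880430, p(185)=1071823774337, p(186)=1171432692373, p(187)=1280011042268, p(188)=1398341745571, p(189)=1527273599625, p(190)=1667727404093, p(191)=1820701100652, p(192)=1987276856363, p(193)=2168627105469, p(194)=2366022741845, p(195)=2580840212973, p(196)=2814570987591.
Final step: p(197) = p(196) + p(195) - p(192) - p(190) + p(185) + p(182) - p(175) - p(171) + p(162) + p(157) - p(146) - p(140) + p(127) + p(120) - p(105) - p(97) + p(80) + p(71) - p(52) - p(42) + p(21) + p(10)
= 2814570987591 + 2580840212973 - 1987276856363 - 1667727404093 + 1071823774337 + 819876908323 - 435157697830 - 301384802048 + 129913904637 + 80630964769 - 27517052599 - 15065878135 + 3913864295 + 1844349560 - 342325709 - 133230930 + 15796476 + 4697205 - 281589 - 53174 + 792 + 42
= 3068829878530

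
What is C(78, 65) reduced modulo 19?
0

Using Lucas' theorem:
Write n=78 and k=65 in base 19:
n in base 19: [4, 2]
k in base 19: [3, 8]
C(78,65) mod 19 = ∏ C(n_i, k_i) mod 19
Digit binomials (mod 19): C(4,3) = 4; C(2,8) = 0 (k_i > n_i)
Product: 4 × 0 = 0 ≡ 0 (mod 19)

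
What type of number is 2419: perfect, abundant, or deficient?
deficient

Proper divisors of 2419: sum = 1 + 41 + 59 = 101
Since 101 < 2419, 2419 is deficient.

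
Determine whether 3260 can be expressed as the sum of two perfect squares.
Not possible

Factorization: 3260 = 2^2 × 5 × 163
By Fermat: n is sum of two squares iff every prime p ≡ 3 (mod 4) appears to even power.
Prime(s) ≡ 3 (mod 4) with odd exponent: [(163, 1)]
Therefore 3260 cannot be expressed as a² + b².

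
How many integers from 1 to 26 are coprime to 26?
12

26 = 2 × 13
φ(n) = n × ∏(1 - 1/p) for each prime p dividing n
φ(26) = 26 × (1 - 1/2) × (1 - 1/13) = 12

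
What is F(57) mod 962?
222

Matrix identity: Q^n = [[F_(n+1), F_n], [F_n, F_(n-1)]] with Q = [[1,1],[1,0]].
n = 57 = 111001₂. Square-and-multiply, entries mod 962:
Q^1 = [[1,1],[1,0]]
Q^3 = (Q^1)²·Q = [[3,2],[2,1]]
Q^7 = (Q^3)²·Q = [[21,13],[13,8]]
Q^14 = (Q^7)² = [[610,377],[377,233]]
Q^28 = (Q^14)² = [[521,351],[351,170]]
Q^57 = (Q^28)²·Q = [[339,222],[222,117]]
F_57 mod 962 = Q^57[0][1] = 222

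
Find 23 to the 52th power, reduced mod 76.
25

Repeated squaring. Binary of 52 = 110100.
23^1 ≡ 23 (mod 76); 23^2 ≡ 73 (mod 76); 23^4 ≡ 9 (mod 76); 23^8 ≡ 5 (mod 76); 23^16 ≡ 25 (mod 76); 23^32 ≡ 17 (mod 76)
23^52 = 23^4 × 23^16 × 23^32 ≡ 25 (mod 76)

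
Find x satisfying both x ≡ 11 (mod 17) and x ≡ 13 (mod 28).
181

Using Chinese Remainder Theorem:
M = 17 × 28 = 476
M1 = 28, M2 = 17
y1 = 28^(-1) mod 17 = 14
y2 = 17^(-1) mod 28 = 5
x = (11×28×14 + 13×17×5) mod 476 = 181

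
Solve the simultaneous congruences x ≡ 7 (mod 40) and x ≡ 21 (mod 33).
87

Using Chinese Remainder Theorem:
M = 40 × 33 = 1320
M1 = 33, M2 = 40
y1 = 33^(-1) mod 40 = 17
y2 = 40^(-1) mod 33 = 19
x = (7×33×17 + 21×40×19) mod 1320 = 87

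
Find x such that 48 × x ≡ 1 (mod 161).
104

gcd(48, 161) = 1, so the inverse exists.
Extended Euclidean algorithm on (161, 48):
161 = 3 × 48 + 17  ⟹  17 = (1)·161 + (-3)·48
48 = 2 × 17 + 14  ⟹  14 = (-2)·161 + (7)·48
17 = 1 × 14 + 3  ⟹  3 = (3)·161 + (-10)·48
14 = 4 × 3 + 2  ⟹  2 = (-14)·161 + (47)·48
3 = 1 × 2 + 1  ⟹  1 = (17)·161 + (-57)·48
So (-57)·48 ≡ 1 (mod 161), i.e. 48^(-1) ≡ -57 ≡ 104 (mod 161).
Check: 48 × 104 = 4992 ≡ 1 (mod 161)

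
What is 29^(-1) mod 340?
129

gcd(29, 340) = 1, so the inverse exists.
Extended Euclidean algorithm on (340, 29):
340 = 11 × 29 + 21  ⟹  21 = (1)·340 + (-11)·29
29 = 1 × 21 + 8  ⟹  8 = (-1)·340 + (12)·29
21 = 2 × 8 + 5  ⟹  5 = (3)·340 + (-35)·29
8 = 1 × 5 + 3  ⟹  3 = (-4)·340 + (47)·29
5 = 1 × 3 + 2  ⟹  2 = (7)·340 + (-82)·29
3 = 1 × 2 + 1  ⟹  1 = (-11)·340 + (129)·29
So (129)·29 ≡ 1 (mod 340), i.e. 29^(-1) ≡ 129 (mod 340).
Check: 29 × 129 = 3741 ≡ 1 (mod 340)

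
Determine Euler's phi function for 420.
96

420 = 2^2 × 3 × 5 × 7
φ(n) = n × ∏(1 - 1/p) for each prime p dividing n
φ(420) = 420 × (1 - 1/2) × (1 - 1/3) × (1 - 1/5) × (1 - 1/7) = 96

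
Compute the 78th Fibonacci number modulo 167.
13

Matrix identity: Q^n = [[F_(n+1), F_n], [F_n, F_(n-1)]] with Q = [[1,1],[1,0]].
n = 78 = 1001110₂. Square-and-multiply, entries mod 167:
Q^1 = [[1,1],[1,0]]
Q^2 = (Q^1)² = [[2,1],[1,1]]
Q^4 = (Q^2)² = [[5,3],[3,2]]
Q^9 = (Q^4)²·Q = [[55,34],[34,21]]
Q^19 = (Q^9)²·Q = [[85,6],[6,79]]
Q^39 = (Q^19)²·Q = [[62,80],[80,149]]
Q^78 = (Q^39)² = [[57,13],[13,44]]
F_78 mod 167 = Q^78[0][1] = 13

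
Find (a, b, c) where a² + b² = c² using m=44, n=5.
(1911, 440, 1961)

Euclid's formula: a = m² - n², b = 2mn, c = m² + n²
m = 44, n = 5
a = 44² - 5² = 1936 - 25 = 1911
b = 2 × 44 × 5 = 440
c = 44² + 5² = 1936 + 25 = 1961
Verification: 1911² + 440² = 3651921 + 193600 = 3845521 = 1961² ✓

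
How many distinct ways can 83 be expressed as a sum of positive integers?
23338469

p(n) counts ways to write n as a sum of positive integers (order ignored).
Euler's pentagonal recurrence: p(k) = p(k-1) + p(k-2) - p(k-5) - p(k-7) + p(k-12) + p(k-15) - ... (offsets j(3j∓1)/2, signs ++--, p(0)=1, p(<0)=0).
DP table for k = 0..82: p(0)=1, p(1)=1, p(2)=2, p(3)=3, p(4)=5, p(5)=7, p(6)=11, p(7)=15, p(8)=22, p(9)=30, p(10)=42, p(11)=56, p(12)=77, p(13)=101, p(14)=135, p(15)=176, p(16)=231, p(17)=297, p(18)=385, p(19)=490, p(20)=627, p(21)=792, p(22)=1002, p(23)=1255, p(24)=1575, p(25)=1958, p(26)=2436, p(27)=3010, p(28)=3718, p(29)=4565, p(30)=5604, p(31)=6842, p(32)=8349, p(33)=10143, p(34)=12310, p(35)=14883, p(36)=17977, p(37)=21637, p(38)=26015, p(39)=31185, p(40)=37338, p(41)=44583, p(42)=53174, p(43)=63261, p(44)=75175, p(45)=89134, p(46)=105558, p(47)=124754, p(48)=147273, p(49)=173525, p(50)=204226, p(51)=239943, p(52)=281589, p(53)=329931, p(54)=386155, p(55)=451276, p(56)=526823, p(57)=614154, p(58)=715220, p(59)=831820, p(60)=966467, p(61)=1121505, p(62)=1300156, p(63)=1505499, p(64)=1741630, p(65)=2012558, p(66)=2323520, p(67)=2679689, p(68)=3087735, p(69)=3554345, p(70)=4087968, p(71)=4697205, p(72)=5392783, p(73)=6185689, p(74)=7089500, p(75)=8118264, p(76)=9289091, p(77)=10619863, p(78)=12132164, p(79)=13848650, p(80)=15796476, p(81)=18004327, p(82)=20506255.
Final step: p(83) = p(82) + p(81) - p(78) - p(76) + p(71) + p(68) - p(61) - p(57) + p(48) + p(43) - p(32) - p(26) + p(13) + p(6)
= 20506255 + 18004327 - 12132164 - 9289091 + 4697205 + 3087735 - 1121505 - 614154 + 147273 + 63261 - 8349 - 2436 + 101 + 11
= 23338469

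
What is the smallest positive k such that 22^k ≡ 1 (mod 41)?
40

41 is prime, so ord(22) divides φ(41) = 40.
Divisors of 40: 1, 2, 4, 5, 8, 10, 20, 40.
Repeated squaring: 22^1 ≡ 22, 22^2 ≡ 33, 22^4 ≡ 23, 22^8 ≡ 37, 22^16 ≡ 16, 22^32 ≡ 10 (mod 41).
Test 22^d mod 41 for each divisor d in increasing order:
22^1 ≡ 22
22^2 ≡ 33
22^4 ≡ 23
22^5 = 22^4·22^1 ≡ 14
22^8 ≡ 37
22^10 = 22^8·22^2 ≡ 32
22^20 = 22^16·22^4 ≡ 40
22^40 = 22^32·22^8 ≡ 1  ← first divisor giving 1
The order is 40.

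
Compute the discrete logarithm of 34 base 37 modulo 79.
67

Baby-step giant-step with step n = ⌈√79⌉ = 9.
Baby steps 37^j mod 79 (j:value) for j=0..8: 0:1, 1:37, 2:26, 3:14, 4:44, 5:48, 6:38, 7:63, 8:40.
Giant-step multiplier: 37^(-9) ≡ 37^(78-9) = 37^69 ≡ 15 (mod 79).
Giant steps γ_i = 34·15^i mod 79: γ_0=34, γ_1=36, γ_2=66, γ_3=42, γ_4=77, γ_5=49, γ_6=24, γ_7=44 (in table at j=4).
x = i·n + j = 7·9 + 4 = 67.
Check: 37^67 ≡ 34 (mod 79).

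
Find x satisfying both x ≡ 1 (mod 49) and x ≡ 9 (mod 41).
50

Using Chinese Remainder Theorem:
M = 49 × 41 = 2009
M1 = 41, M2 = 49
y1 = 41^(-1) mod 49 = 6
y2 = 49^(-1) mod 41 = 36
x = (1×41×6 + 9×49×36) mod 2009 = 50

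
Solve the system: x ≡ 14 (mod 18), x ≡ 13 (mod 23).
266

Using Chinese Remainder Theorem:
M = 18 × 23 = 414
M1 = 23, M2 = 18
y1 = 23^(-1) mod 18 = 11
y2 = 18^(-1) mod 23 = 9
x = (14×23×11 + 13×18×9) mod 414 = 266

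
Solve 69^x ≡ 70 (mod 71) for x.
35

Baby-step giant-step with step n = ⌈√71⌉ = 9.
Baby steps 69^j mod 71 (j:value) for j=0..8: 0:1, 1:69, 2:4, 3:63, 4:16, 5:39, 6:64, 7:14, 8:43.
Giant-step multiplier: 69^(-9) ≡ 69^(70-9) = 69^61 ≡ 52 (mod 71).
Giant steps γ_i = 70·52^i mod 71: γ_0=70, γ_1=19, γ_2=65, γ_3=43 (in table at j=8).
x = i·n + j = 3·9 + 8 = 35.
Check: 69^35 ≡ 70 (mod 71).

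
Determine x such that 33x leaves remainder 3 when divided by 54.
x ≡ 5 (mod 18)

gcd(33, 54) = 3, which divides 3, so solutions exist.
Divide through by 3: 11x ≡ 1 (mod 18).
Find 11^(-1) mod 18 by the extended Euclidean algorithm:
18 = 1 × 11 + 7  ⟹  7 = (1)·18 + (-1)·11
11 = 1 × 7 + 4  ⟹  4 = (-1)·18 + (2)·11
7 = 1 × 4 + 3  ⟹  3 = (2)·18 + (-3)·11
4 = 1 × 3 + 1  ⟹  1 = (-3)·18 + (5)·11
So (5)·11 ≡ 1 (mod 18), i.e. 11^(-1) ≡ 5 (mod 18).
x ≡ 5 × 1 = 5 ≡ 5 (mod 18).
Check: 33 × 5 = 165 ≡ 3 (mod 54).
x ≡ 5 (mod 18), giving 3 solutions mod 54.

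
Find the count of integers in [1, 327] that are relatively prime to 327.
216

327 = 3 × 109
φ(n) = n × ∏(1 - 1/p) for each prime p dividing n
φ(327) = 327 × (1 - 1/3) × (1 - 1/109) = 216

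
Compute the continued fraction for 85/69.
[1; 4, 3, 5]

Euclidean algorithm steps:
85 = 1 × 69 + 16
69 = 4 × 16 + 5
16 = 3 × 5 + 1
5 = 5 × 1 + 0
Continued fraction: [1; 4, 3, 5]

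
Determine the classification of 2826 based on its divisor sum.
abundant

Proper divisors of 2826: sum = 1 + 2 + 3 + 6 + 9 + 18 + 157 + 314 + 471 + 942 + 1413 = 3336
Since 3336 > 2826, 2826 is abundant.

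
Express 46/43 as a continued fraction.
[1; 14, 3]

Euclidean algorithm steps:
46 = 1 × 43 + 3
43 = 14 × 3 + 1
3 = 3 × 1 + 0
Continued fraction: [1; 14, 3]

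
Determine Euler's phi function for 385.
240

385 = 5 × 7 × 11
φ(n) = n × ∏(1 - 1/p) for each prime p dividing n
φ(385) = 385 × (1 - 1/5) × (1 - 1/7) × (1 - 1/11) = 240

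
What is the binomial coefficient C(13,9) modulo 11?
0

Using Lucas' theorem:
Write n=13 and k=9 in base 11:
n in base 11: [1, 2]
k in base 11: [0, 9]
C(13,9) mod 11 = ∏ C(n_i, k_i) mod 11
Digit binomials (mod 11): C(1,0) = 1; C(2,9) = 0 (k_i > n_i)
Product: 1 × 0 = 0 ≡ 0 (mod 11)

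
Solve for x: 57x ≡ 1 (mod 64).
9

gcd(57, 64) = 1, so the inverse exists.
Extended Euclidean algorithm on (64, 57):
64 = 1 × 57 + 7  ⟹  7 = (1)·64 + (-1)·57
57 = 8 × 7 + 1  ⟹  1 = (-8)·64 + (9)·57
So (9)·57 ≡ 1 (mod 64), i.e. 57^(-1) ≡ 9 (mod 64).
Check: 57 × 9 = 513 ≡ 1 (mod 64)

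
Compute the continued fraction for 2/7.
[0; 3, 2]

Euclidean algorithm steps:
2 = 0 × 7 + 2
7 = 3 × 2 + 1
2 = 2 × 1 + 0
Continued fraction: [0; 3, 2]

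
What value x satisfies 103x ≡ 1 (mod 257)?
5

gcd(103, 257) = 1, so the inverse exists.
Extended Euclidean algorithm on (257, 103):
257 = 2 × 103 + 51  ⟹  51 = (1)·257 + (-2)·103
103 = 2 × 51 + 1  ⟹  1 = (-2)·257 + (5)·103
So (5)·103 ≡ 1 (mod 257), i.e. 103^(-1) ≡ 5 (mod 257).
Check: 103 × 5 = 515 ≡ 1 (mod 257)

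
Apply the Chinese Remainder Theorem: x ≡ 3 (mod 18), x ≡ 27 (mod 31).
399

Using Chinese Remainder Theorem:
M = 18 × 31 = 558
M1 = 31, M2 = 18
y1 = 31^(-1) mod 18 = 7
y2 = 18^(-1) mod 31 = 19
x = (3×31×7 + 27×18×19) mod 558 = 399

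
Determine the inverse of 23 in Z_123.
107

gcd(23, 123) = 1, so the inverse exists.
Extended Euclidean algorithm on (123, 23):
123 = 5 × 23 + 8  ⟹  8 = (1)·123 + (-5)·23
23 = 2 × 8 + 7  ⟹  7 = (-2)·123 + (11)·23
8 = 1 × 7 + 1  ⟹  1 = (3)·123 + (-16)·23
So (-16)·23 ≡ 1 (mod 123), i.e. 23^(-1) ≡ -16 ≡ 107 (mod 123).
Check: 23 × 107 = 2461 ≡ 1 (mod 123)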